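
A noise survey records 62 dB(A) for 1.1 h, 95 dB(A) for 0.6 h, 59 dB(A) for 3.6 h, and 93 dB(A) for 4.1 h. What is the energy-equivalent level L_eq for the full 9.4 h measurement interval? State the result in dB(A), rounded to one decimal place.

The energy average is taken in the linear domain: L_eq = 10·log₁₀[(Σ tᵢ·10^(Lᵢ/10))/T], T = 9.4 h.
Σ tᵢ·10^(Lᵢ/10) = 1.1·10^(62/10) + 0.6·10^(95/10) + 3.6·10^(59/10) + 4.1·10^(93/10) = 1.008e+10.
L_eq = 10·log₁₀(1.008e+10/9.4) = 90.30 dB(A).

90.3 dB(A)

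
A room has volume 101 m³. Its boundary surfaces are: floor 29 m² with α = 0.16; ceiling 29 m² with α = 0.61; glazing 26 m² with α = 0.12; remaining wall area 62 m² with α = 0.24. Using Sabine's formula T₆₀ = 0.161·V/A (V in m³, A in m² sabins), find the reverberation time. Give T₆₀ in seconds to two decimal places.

0.40 s

A = Σ Sᵢαᵢ = 29·0.16 + 29·0.61 + 26·0.12 + 62·0.24 = 40.33 m².
T₆₀ = 0.161·V/A = 0.161·101/40.33 = 0.403 s.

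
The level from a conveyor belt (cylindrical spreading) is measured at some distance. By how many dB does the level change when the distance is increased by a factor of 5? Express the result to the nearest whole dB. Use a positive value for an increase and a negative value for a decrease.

Line-source spreading: ΔL = −10·log₁₀(r₂/r₁).
ΔL = −10·log₁₀(5) = -6.99 dB.

-7 dB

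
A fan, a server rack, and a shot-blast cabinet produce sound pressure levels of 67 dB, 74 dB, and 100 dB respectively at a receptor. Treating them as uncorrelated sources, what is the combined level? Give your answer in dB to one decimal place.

100.0 dB

Incoherent sources combine by intensity addition: L_total = 10·log₁₀(Σ 10^(L_i/10)).
Σ 10^(L/10) = 10^(67/10) + 10^(74/10) + 10^(100/10) = 1.003e+10.
L_total = 10·log₁₀(1.003e+10) = 100.01 dB.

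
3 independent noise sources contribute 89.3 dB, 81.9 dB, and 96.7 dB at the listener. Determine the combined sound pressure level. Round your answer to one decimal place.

97.5 dB

Incoherent sources combine by intensity addition: L_total = 10·log₁₀(Σ 10^(L_i/10)).
Σ 10^(L/10) = 10^(89.3/10) + 10^(81.9/10) + 10^(96.7/10) = 5.683e+09.
L_total = 10·log₁₀(5.683e+09) = 97.55 dB.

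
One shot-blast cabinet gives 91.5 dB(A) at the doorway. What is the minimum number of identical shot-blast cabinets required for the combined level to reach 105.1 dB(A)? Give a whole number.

23

The shortfall is 105.1 − 91.5 = 13.6 dB, and N units add 10·log₁₀ N, so need 10·log₁₀ N ≥ 13.6.
N ≥ 10^(13.6/10) = 22.909, so N = 23.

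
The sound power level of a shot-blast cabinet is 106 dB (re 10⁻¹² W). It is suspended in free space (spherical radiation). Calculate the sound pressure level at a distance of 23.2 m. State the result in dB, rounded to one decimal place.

67.7 dB

The power spreads over a sphere of area 4π·r², so L_p = L_w − 10·log₁₀(4π·r²).
4π·r² = 6764 m², 10·log₁₀ of that is 38.302 dB.
L_p = 106 − 38.302 = 67.70 dB.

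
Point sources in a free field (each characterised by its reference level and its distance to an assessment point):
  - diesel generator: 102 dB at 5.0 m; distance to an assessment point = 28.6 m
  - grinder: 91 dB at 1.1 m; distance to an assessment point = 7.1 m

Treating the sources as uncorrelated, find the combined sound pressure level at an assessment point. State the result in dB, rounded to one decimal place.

Apply inverse-square spreading to bring every level to the receiver, then sum 10^(L/10).
diesel generator: 102 − 20·log₁₀(28.6/5.0) = 102 − 15.15 = 86.85 dB.
grinder: 91 − 20·log₁₀(7.1/1.1) = 91 − 16.20 = 74.80 dB.
Σ 10^(L/10) = 5.146e+08 → L_total = 10·log₁₀(5.146e+08) = 87.11 dB.

87.1 dB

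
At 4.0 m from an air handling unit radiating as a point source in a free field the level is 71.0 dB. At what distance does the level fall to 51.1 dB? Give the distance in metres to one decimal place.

39.5 m

Point-source spreading drops the level by 20·log₁₀(r₂/r₁); inverting, r₂/r₁ = 10^(ΔL/20).
r₂ = 4.0·10^((71.0−51.1)/20) = 4.0·10^(19.9/20) = 39.54 m.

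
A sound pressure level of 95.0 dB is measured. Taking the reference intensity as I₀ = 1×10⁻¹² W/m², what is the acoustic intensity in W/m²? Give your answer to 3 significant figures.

0.00316 W/m²

I/I₀ = 10^(95.0/10) = 3.162e+09, so I = 3.162e+09 × 10⁻¹² W/m².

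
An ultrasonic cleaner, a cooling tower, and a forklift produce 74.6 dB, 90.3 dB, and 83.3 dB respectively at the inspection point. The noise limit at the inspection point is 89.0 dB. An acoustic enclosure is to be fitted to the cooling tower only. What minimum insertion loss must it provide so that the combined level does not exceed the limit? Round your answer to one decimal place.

2.9 dB

The untreated sources together contribute 10^(74.6/10) + 10^(83.3/10) = 2.426e+08, i.e. 83.85 dB.
To meet 89.0 dB overall, the treated cooling tower may contribute at most 10^(89.0/10) − 2.426e+08 = 5.517e+08, i.e. 87.42 dB.
Required insertion loss = 90.3 − 87.42 = 2.88 dB.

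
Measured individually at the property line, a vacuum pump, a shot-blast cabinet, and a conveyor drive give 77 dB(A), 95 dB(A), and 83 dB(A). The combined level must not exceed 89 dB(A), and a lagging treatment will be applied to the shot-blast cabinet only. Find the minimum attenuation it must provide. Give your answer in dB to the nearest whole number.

8 dB

Everything except the shot-blast cabinet sums to 10^(77/10) + 10^(83/10) = 2.496e+08 in linear terms, 83.97 dB(A).
The limit corresponds to 10^(89/10) = 7.943e+08; subtracting the fixed part leaves 5.447e+08 for the shot-blast cabinet, i.e. 87.36 dB(A).
Required insertion loss = 95 − 87.36 = 7.64 dB.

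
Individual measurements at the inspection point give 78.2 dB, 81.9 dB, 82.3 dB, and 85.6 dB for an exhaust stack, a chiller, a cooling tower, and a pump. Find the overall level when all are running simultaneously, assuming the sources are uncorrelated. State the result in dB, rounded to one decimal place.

88.8 dB

Incoherent sources combine by intensity addition: L_total = 10·log₁₀(Σ 10^(L_i/10)).
Σ 10^(L/10) = 10^(78.2/10) + 10^(81.9/10) + 10^(82.3/10) + 10^(85.6/10) = 7.539e+08.
L_total = 10·log₁₀(7.539e+08) = 88.77 dB.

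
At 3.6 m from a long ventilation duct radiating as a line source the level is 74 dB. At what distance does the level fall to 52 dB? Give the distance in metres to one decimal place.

Line-source spreading drops the level by 10·log₁₀(r₂/r₁); inverting, r₂/r₁ = 10^(ΔL/10).
r₂ = 3.6·10^((74−52)/10) = 3.6·10^(22.0/10) = 570.56 m.

570.6 m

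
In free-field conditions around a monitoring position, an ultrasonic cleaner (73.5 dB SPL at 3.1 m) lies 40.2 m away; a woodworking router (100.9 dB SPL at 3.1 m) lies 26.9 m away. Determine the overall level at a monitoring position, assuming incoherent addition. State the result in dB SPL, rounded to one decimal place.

Propagate each source to the receiver with L = L_ref − 20·log₁₀(r/r_ref), then add intensities.
ultrasonic cleaner: 73.5 − 20·log₁₀(40.2/3.1) = 73.5 − 22.26 = 51.24 dB SPL.
woodworking router: 100.9 − 20·log₁₀(26.9/3.1) = 100.9 − 18.77 = 82.13 dB SPL.
Σ 10^(L/10) = 1.635e+08 → L_total = 10·log₁₀(1.635e+08) = 82.14 dB SPL.

82.1 dB SPL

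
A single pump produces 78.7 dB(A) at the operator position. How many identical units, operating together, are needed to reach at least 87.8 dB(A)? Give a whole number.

Need L₁ + 10·log₁₀ N ≥ 87.8, i.e. log₁₀ N ≥ 0.91.
N ≥ 10^(9.1/10) = 8.128, so N = 9.

9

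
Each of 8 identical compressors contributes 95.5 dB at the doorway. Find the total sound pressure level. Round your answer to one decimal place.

With 8 equal, uncorrelated contributions the intensity is 8× that of one unit, giving a rise of 10·log₁₀ 8.
L_total = 95.5 + 10·log₁₀(8) = 95.5 + 9.031 = 104.53 dB.

104.5 dB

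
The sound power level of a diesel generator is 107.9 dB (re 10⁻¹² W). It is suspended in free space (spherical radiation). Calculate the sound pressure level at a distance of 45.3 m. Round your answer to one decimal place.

L_p = L_w − 10·log₁₀(4π·r²) with r = 45.3 m.
4π·r² = 2.579e+04 m², 10·log₁₀ of that is 44.114 dB.
L_p = 107.9 − 44.114 = 63.79 dB.

63.8 dB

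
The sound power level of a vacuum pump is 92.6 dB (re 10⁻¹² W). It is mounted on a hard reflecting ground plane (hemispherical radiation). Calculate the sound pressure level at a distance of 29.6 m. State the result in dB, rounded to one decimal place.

L_p = L_w − 10·log₁₀(2π·r²) with r = 29.6 m.
2π·r² = 5505 m², 10·log₁₀ of that is 37.408 dB.
L_p = 92.6 − 37.408 = 55.19 dB.

55.2 dB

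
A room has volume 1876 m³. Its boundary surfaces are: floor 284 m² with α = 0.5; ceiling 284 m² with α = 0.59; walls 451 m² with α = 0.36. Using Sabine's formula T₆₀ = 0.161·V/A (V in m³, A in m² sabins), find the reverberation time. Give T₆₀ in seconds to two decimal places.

Summing Sᵢαᵢ: 284·0.5 + 284·0.59 + 451·0.36 = 471.92 m².
T₆₀ = 0.161·V/A = 0.161·1876/471.92 = 0.640 s.

0.64 s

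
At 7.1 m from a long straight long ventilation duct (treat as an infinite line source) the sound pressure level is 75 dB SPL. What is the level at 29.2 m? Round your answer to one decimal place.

68.9 dB SPL

Cylindrical spreading from a line source gives a 10·log₁₀(r₂/r₁) drop.
L₂ = 75 − 10·log₁₀(29.2/7.1) = 75 − 6.141 = 68.86 dB SPL.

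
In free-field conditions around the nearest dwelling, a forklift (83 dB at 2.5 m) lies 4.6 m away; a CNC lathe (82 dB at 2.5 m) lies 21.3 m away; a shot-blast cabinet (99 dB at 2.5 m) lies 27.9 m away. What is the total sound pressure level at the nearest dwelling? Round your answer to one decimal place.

Apply inverse-square spreading to bring every level to the receiver, then sum 10^(L/10).
forklift: 83 − 20·log₁₀(4.6/2.5) = 83 − 5.30 = 77.70 dB.
CNC lathe: 82 − 20·log₁₀(21.3/2.5) = 82 − 18.61 = 63.39 dB.
shot-blast cabinet: 99 − 20·log₁₀(27.9/2.5) = 99 − 20.95 = 78.05 dB.
Σ 10^(L/10) = 1.249e+08 → L_total = 10·log₁₀(1.249e+08) = 80.97 dB.

81.0 dB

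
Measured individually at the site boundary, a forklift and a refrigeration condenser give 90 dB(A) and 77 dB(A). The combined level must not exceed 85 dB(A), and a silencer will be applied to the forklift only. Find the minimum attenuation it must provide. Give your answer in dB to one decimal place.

Fixed contribution from the other source: Σ 10^(L/10) = 10^(77/10) = 5.012e+07 (77.00 dB(A)).
To meet 85 dB(A) overall, the treated forklift may contribute at most 10^(85/10) − 5.012e+07 = 2.661e+08, i.e. 84.25 dB(A).
Required insertion loss = 90 − 84.25 = 5.75 dB.

5.7 dB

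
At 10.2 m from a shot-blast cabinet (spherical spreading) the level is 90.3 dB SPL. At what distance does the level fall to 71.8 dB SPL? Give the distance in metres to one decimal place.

85.8 m

The 18.5 dB drop corresponds to a distance ratio of 10^(18.5/20) for a point source.
r₂ = 10.2·10^((90.3−71.8)/20) = 10.2·10^(18.5/20) = 85.82 m.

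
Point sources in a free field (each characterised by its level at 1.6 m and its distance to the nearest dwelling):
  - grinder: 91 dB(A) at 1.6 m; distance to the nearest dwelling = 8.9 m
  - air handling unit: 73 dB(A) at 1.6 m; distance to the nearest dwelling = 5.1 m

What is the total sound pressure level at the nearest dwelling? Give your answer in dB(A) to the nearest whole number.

Apply inverse-square spreading to bring every level to the receiver, then sum 10^(L/10).
grinder: 91 − 20·log₁₀(8.9/1.6) = 91 − 14.91 = 76.09 dB(A).
air handling unit: 73 − 20·log₁₀(5.1/1.6) = 73 − 10.07 = 62.93 dB(A).
Σ 10^(L/10) = 4.265e+07 → L_total = 10·log₁₀(4.265e+07) = 76.30 dB(A).

76 dB(A)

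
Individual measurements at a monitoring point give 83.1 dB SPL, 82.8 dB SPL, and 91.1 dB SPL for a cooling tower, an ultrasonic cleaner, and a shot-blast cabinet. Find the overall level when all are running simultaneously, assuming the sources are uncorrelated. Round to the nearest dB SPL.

Incoherent sources combine by intensity addition: L_total = 10·log₁₀(Σ 10^(L_i/10)).
Σ 10^(L/10) = 10^(83.1/10) + 10^(82.8/10) + 10^(91.1/10) = 1.683e+09.
L_total = 10·log₁₀(1.683e+09) = 92.26 dB SPL.

92 dB SPL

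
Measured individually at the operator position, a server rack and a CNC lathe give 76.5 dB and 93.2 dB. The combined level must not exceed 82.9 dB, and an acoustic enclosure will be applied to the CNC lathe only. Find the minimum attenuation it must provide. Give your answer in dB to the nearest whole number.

11 dB

Fixed contribution from the other source: Σ 10^(L/10) = 10^(76.5/10) = 4.467e+07 (76.50 dB).
The limit corresponds to 10^(82.9/10) = 1.950e+08; subtracting the fixed part leaves 1.503e+08 for the CNC lathe, i.e. 81.77 dB.
So the CNC lathe must be reduced from 93.2 to 81.77 dB: IL = 11.43 dB.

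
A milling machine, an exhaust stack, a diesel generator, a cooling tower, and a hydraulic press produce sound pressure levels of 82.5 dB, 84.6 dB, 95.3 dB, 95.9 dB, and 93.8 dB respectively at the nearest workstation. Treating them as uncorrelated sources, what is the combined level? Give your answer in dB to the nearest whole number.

For uncorrelated sources the intensities add, so convert each level to linear form, sum, and take 10·log₁₀ of the total.
Σ 10^(L/10) = 10^(82.5/10) + 10^(84.6/10) + 10^(95.3/10) + 10^(95.9/10) + 10^(93.8/10) = 1.014e+10.
L_total = 10·log₁₀(1.014e+10) = 100.06 dB.

100 dB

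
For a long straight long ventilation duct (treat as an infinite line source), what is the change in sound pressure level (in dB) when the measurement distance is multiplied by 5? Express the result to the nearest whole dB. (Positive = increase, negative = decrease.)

-7 dB

A line source loses 3 dB per doubling of distance; generally ΔL = −10·log₁₀(r₂/r₁).
ΔL = −10·log₁₀(5) = -6.99 dB.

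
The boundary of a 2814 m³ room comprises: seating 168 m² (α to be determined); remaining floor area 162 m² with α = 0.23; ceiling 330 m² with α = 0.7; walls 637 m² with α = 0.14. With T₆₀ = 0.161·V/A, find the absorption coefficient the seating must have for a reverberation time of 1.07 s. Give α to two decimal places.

A = 0.161·V/T₆₀ = 0.161·2814/1.07 = 423.41 m² sabins.
Absorption from the other surfaces = 162·0.23 + 330·0.7 + 637·0.14 = 357.44 m², so the seating must supply 65.97 m² over 168 m².
α = 65.97/168 = 0.393.

0.39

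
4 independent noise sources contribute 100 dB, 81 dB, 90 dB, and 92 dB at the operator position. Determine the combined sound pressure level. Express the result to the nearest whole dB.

101 dB

For uncorrelated sources the intensities add, so convert each level to linear form, sum, and take 10·log₁₀ of the total.
Σ 10^(L/10) = 10^(100/10) + 10^(81/10) + 10^(90/10) + 10^(92/10) = 1.271e+10.
L_total = 10·log₁₀(1.271e+10) = 101.04 dB.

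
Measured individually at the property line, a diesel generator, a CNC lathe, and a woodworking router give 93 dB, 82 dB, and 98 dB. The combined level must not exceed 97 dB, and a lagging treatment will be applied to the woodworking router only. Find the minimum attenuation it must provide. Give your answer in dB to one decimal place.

Fixed contribution from the other sources: Σ 10^(L/10) = 10^(93/10) + 10^(82/10) = 2.154e+09 (93.33 dB).
The limit corresponds to 10^(97/10) = 5.012e+09; subtracting the fixed part leaves 2.858e+09 for the woodworking router, i.e. 94.56 dB.
Required insertion loss = 98 − 94.56 = 3.44 dB.

3.4 dB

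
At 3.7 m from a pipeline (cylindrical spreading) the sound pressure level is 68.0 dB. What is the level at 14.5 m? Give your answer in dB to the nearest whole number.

62 dB

Line-source attenuation: ΔL = 10·log₁₀(r₂/r₁) = 10·log₁₀(14.5/3.7) = 5.932 dB.
L₂ = 68.0 − 10·log₁₀(14.5/3.7) = 68.0 − 5.932 = 62.07 dB.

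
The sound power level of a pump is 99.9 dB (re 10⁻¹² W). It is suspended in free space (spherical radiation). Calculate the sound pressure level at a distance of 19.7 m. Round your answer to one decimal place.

63.0 dB

The power spreads over a sphere of area 4π·r², so L_p = L_w − 10·log₁₀(4π·r²).
4π·r² = 4877 m², 10·log₁₀ of that is 36.881 dB.
L_p = 99.9 − 36.881 = 63.02 dB.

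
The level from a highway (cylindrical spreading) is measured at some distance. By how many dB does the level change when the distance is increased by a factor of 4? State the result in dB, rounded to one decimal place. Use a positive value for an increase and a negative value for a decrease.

-6.0 dB

A line source loses 3 dB per doubling of distance; generally ΔL = −10·log₁₀(r₂/r₁).
ΔL = −10·log₁₀(4) = -6.02 dB.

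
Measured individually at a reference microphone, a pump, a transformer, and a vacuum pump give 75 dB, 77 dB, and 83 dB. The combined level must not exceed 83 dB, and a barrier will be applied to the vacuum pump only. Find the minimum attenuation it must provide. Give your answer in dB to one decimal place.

2.3 dB

The untreated sources together contribute 10^(75/10) + 10^(77/10) = 8.174e+07, i.e. 79.12 dB.
The limit corresponds to 10^(83/10) = 1.995e+08; subtracting the fixed part leaves 1.178e+08 for the vacuum pump, i.e. 80.71 dB.
Required insertion loss = 83 − 80.71 = 2.29 dB.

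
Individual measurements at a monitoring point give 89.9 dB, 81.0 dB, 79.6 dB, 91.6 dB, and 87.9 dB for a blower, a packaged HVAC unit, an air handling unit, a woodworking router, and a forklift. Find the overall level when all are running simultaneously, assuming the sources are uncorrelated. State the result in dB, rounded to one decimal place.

95.1 dB

Incoherent sources combine by intensity addition: L_total = 10·log₁₀(Σ 10^(L_i/10)).
Σ 10^(L/10) = 10^(89.9/10) + 10^(81.0/10) + 10^(79.6/10) + 10^(91.6/10) + 10^(87.9/10) = 3.256e+09.
L_total = 10·log₁₀(3.256e+09) = 95.13 dB.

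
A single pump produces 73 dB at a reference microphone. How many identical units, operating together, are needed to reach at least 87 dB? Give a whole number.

The shortfall is 87 − 73 = 14.0 dB, and N units add 10·log₁₀ N, so need 10·log₁₀ N ≥ 14.0.
N ≥ 10^(14.0/10) = 25.119, so N = 26.

26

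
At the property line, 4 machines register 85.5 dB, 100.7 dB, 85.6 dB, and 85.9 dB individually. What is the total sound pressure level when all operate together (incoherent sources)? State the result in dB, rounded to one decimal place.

101.1 dB

Incoherent sources combine by intensity addition: L_total = 10·log₁₀(Σ 10^(L_i/10)).
Σ 10^(L/10) = 10^(85.5/10) + 10^(100.7/10) + 10^(85.6/10) + 10^(85.9/10) = 1.286e+10.
L_total = 10·log₁₀(1.286e+10) = 101.09 dB.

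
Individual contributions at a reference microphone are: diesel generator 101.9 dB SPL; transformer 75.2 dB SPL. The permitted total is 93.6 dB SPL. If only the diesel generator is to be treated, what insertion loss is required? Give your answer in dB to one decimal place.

Fixed contribution from the other source: Σ 10^(L/10) = 10^(75.2/10) = 3.311e+07 (75.20 dB SPL).
To meet 93.6 dB SPL overall, the treated diesel generator may contribute at most 10^(93.6/10) − 3.311e+07 = 2.258e+09, i.e. 93.54 dB SPL.
So the diesel generator must be reduced from 101.9 to 93.54 dB SPL: IL = 8.36 dB.

8.4 dB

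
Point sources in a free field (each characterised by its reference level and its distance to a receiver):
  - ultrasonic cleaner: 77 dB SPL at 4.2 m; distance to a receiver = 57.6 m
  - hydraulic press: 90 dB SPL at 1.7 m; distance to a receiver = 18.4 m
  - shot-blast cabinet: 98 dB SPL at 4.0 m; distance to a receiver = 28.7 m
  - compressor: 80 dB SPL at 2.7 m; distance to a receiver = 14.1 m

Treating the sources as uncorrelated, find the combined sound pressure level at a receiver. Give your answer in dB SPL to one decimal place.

81.3 dB SPL

Propagate each source to the receiver with L = L_ref − 20·log₁₀(r/r_ref), then add intensities.
ultrasonic cleaner: 77 − 20·log₁₀(57.6/4.2) = 77 − 22.74 = 54.26 dB SPL.
hydraulic press: 90 − 20·log₁₀(18.4/1.7) = 90 − 20.69 = 69.31 dB SPL.
shot-blast cabinet: 98 − 20·log₁₀(28.7/4.0) = 98 − 17.12 = 80.88 dB SPL.
compressor: 80 − 20·log₁₀(14.1/2.7) = 80 − 14.36 = 65.64 dB SPL.
Σ 10^(L/10) = 1.350e+08 → L_total = 10·log₁₀(1.350e+08) = 81.30 dB SPL.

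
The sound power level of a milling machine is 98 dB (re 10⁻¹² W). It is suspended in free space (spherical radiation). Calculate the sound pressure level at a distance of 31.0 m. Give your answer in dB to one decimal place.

L_p = L_w − 10·log₁₀(4π·r²) with r = 31.0 m.
4π·r² = 1.208e+04 m², 10·log₁₀ of that is 40.819 dB.
L_p = 98 − 40.819 = 57.18 dB.

57.2 dB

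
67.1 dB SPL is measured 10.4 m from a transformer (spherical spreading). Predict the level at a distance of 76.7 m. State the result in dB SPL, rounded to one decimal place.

For a point source, L₂ = L₁ − 20·log₁₀(r₂/r₁).
L₂ = 67.1 − 20·log₁₀(76.7/10.4) = 67.1 − 17.355 = 49.74 dB SPL.

49.7 dB SPL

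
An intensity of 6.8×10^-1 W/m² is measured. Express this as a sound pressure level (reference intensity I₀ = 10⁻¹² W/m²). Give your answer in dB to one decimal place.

118.3 dB

L = 10·log₁₀(I/I₀) = 10·log₁₀(6.8×10^-1/10⁻¹²) = 10·log₁₀(6.8×10^11).
L = 10·(0.8325 + 11) = 118.33 dB.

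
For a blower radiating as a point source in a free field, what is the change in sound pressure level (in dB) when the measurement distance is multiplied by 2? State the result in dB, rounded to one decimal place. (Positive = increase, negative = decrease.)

-6.0 dB

With spherical spreading the level changes by −20·log₁₀(r₂/r₁).
ΔL = −20·log₁₀(2) = -6.02 dB.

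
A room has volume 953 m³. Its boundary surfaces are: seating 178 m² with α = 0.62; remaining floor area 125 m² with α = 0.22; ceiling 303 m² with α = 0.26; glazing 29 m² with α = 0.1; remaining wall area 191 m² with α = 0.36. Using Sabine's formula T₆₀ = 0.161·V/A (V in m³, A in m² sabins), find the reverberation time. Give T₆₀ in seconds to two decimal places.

Summing Sᵢαᵢ: 178·0.62 + 125·0.22 + 303·0.26 + 29·0.1 + 191·0.36 = 288.30 m².
T₆₀ = 0.161 × 953 / 288.30 = 0.532 s.

0.53 s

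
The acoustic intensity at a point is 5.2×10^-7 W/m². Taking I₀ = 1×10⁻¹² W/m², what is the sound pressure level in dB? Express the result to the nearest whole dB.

I/I₀ = 5.2×10^-7/10⁻¹² = 5.2×10^5, and L = 10·log₁₀(I/I₀).
L = 10·(0.7160 + 5) = 57.16 dB.

57 dB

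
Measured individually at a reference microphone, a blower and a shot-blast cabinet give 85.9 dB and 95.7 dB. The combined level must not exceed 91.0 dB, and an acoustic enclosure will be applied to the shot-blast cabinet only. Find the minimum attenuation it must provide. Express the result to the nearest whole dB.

Fixed contribution from the other source: Σ 10^(L/10) = 10^(85.9/10) = 3.890e+08 (85.90 dB).
The limit corresponds to 10^(91.0/10) = 1.259e+09; subtracting the fixed part leaves 8.699e+08 for the shot-blast cabinet, i.e. 89.39 dB.
So the shot-blast cabinet must be reduced from 95.7 to 89.39 dB: IL = 6.31 dB.

6 dB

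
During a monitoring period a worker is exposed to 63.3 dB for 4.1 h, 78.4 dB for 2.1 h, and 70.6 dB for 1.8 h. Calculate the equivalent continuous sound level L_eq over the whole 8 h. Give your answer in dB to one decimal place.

Weight each interval's intensity by its duration and average over T = 8 h:
Σ tᵢ·10^(Lᵢ/10) = 4.1·10^(63.3/10) + 2.1·10^(78.4/10) + 1.8·10^(70.6/10) = 1.747e+08.
L_eq = 10·log₁₀(1.747e+08/8) = 73.39 dB.

73.4 dB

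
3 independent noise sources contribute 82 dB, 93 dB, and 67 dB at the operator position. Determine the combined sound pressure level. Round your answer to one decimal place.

For uncorrelated sources the intensities add, so convert each level to linear form, sum, and take 10·log₁₀ of the total.
Σ 10^(L/10) = 10^(82/10) + 10^(93/10) + 10^(67/10) = 2.159e+09.
L_total = 10·log₁₀(2.159e+09) = 93.34 dB.

93.3 dB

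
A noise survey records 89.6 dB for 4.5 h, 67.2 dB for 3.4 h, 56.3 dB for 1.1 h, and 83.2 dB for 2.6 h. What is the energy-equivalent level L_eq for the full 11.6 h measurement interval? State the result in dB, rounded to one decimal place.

86.0 dB

Weight each interval's intensity by its duration and average over T = 11.6 h:
Σ tᵢ·10^(Lᵢ/10) = 4.5·10^(89.6/10) + 3.4·10^(67.2/10) + 1.1·10^(56.3/10) + 2.6·10^(83.2/10) = 4.666e+09.
L_eq = 10·log₁₀(4.666e+09/11.6) = 86.04 dB.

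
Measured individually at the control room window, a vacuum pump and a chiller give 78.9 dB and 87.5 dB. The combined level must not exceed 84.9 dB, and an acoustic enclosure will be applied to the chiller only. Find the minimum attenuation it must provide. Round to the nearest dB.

4 dB

Everything except the chiller sums to 10^(78.9/10) = 7.762e+07 in linear terms, 78.90 dB.
To meet 84.9 dB overall, the treated chiller may contribute at most 10^(84.9/10) − 7.762e+07 = 2.314e+08, i.e. 83.64 dB.
So the chiller must be reduced from 87.5 to 83.64 dB: IL = 3.86 dB.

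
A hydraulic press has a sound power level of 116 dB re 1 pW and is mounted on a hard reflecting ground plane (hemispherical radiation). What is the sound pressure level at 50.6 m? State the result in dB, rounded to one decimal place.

The power spreads over a hemisphere of area 2π·r², so L_p = L_w − 10·log₁₀(2π·r²).
2π·r² = 1.609e+04 m², 10·log₁₀ of that is 42.065 dB.
L_p = 116 − 42.065 = 73.94 dB.

73.9 dB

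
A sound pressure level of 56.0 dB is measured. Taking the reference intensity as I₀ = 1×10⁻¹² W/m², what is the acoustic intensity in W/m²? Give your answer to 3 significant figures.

3.98e-07 W/m²

I = I₀·10^(L/10) = 10⁻¹² × 10^(56.0/10) = 10^(-6.400).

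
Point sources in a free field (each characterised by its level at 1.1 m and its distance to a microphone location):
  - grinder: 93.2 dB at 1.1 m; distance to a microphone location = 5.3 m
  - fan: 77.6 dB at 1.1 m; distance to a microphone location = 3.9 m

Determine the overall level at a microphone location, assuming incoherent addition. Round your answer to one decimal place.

Apply inverse-square spreading to bring every level to the receiver, then sum 10^(L/10).
grinder: 93.2 − 20·log₁₀(5.3/1.1) = 93.2 − 13.66 = 79.54 dB.
fan: 77.6 − 20·log₁₀(3.9/1.1) = 77.6 − 10.99 = 66.61 dB.
Σ 10^(L/10) = 9.458e+07 → L_total = 10·log₁₀(9.458e+07) = 79.76 dB.

79.8 dB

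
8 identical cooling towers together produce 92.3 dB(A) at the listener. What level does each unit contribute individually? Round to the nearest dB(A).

Dividing the total intensity by 8 lowers the level by 10·log₁₀ 8 = 9.031 dB: L₁ = 92.3 − 9.031.

83 dB(A)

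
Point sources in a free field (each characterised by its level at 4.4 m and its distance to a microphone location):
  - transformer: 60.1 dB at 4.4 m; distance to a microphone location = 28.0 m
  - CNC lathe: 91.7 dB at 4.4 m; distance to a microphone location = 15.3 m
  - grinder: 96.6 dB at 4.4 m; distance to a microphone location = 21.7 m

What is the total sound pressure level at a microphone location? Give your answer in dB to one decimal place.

Apply inverse-square spreading to bring every level to the receiver, then sum 10^(L/10).
transformer: 60.1 − 20·log₁₀(28.0/4.4) = 60.1 − 16.07 = 44.03 dB.
CNC lathe: 91.7 − 20·log₁₀(15.3/4.4) = 91.7 − 10.82 = 80.88 dB.
grinder: 96.6 − 20·log₁₀(21.7/4.4) = 96.6 − 13.86 = 82.74 dB.
Σ 10^(L/10) = 3.103e+08 → L_total = 10·log₁₀(3.103e+08) = 84.92 dB.

84.9 dB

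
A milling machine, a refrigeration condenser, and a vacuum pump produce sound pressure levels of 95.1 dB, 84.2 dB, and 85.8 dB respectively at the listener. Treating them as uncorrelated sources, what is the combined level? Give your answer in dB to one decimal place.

95.9 dB

Incoherent sources combine by intensity addition: L_total = 10·log₁₀(Σ 10^(L_i/10)).
Σ 10^(L/10) = 10^(95.1/10) + 10^(84.2/10) + 10^(85.8/10) = 3.879e+09.
L_total = 10·log₁₀(3.879e+09) = 95.89 dB.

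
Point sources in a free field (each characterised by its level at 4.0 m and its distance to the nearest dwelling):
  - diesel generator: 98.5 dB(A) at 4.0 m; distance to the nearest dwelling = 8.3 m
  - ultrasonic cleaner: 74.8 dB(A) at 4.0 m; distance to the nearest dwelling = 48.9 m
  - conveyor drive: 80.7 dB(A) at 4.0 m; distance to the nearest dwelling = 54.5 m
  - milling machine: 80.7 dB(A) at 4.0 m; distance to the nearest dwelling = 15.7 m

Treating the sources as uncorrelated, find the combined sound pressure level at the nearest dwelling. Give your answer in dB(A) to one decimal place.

First find each source's level at the receiver (point-source: −20·log₁₀(r/r_ref)), then combine on an intensity basis.
diesel generator: 98.5 − 20·log₁₀(8.3/4.0) = 98.5 − 6.34 = 92.16 dB(A).
ultrasonic cleaner: 74.8 − 20·log₁₀(48.9/4.0) = 74.8 − 21.74 = 53.06 dB(A).
conveyor drive: 80.7 − 20·log₁₀(54.5/4.0) = 80.7 − 22.69 = 58.01 dB(A).
milling machine: 80.7 − 20·log₁₀(15.7/4.0) = 80.7 − 11.88 = 68.82 dB(A).
Σ 10^(L/10) = 1.653e+09 → L_total = 10·log₁₀(1.653e+09) = 92.18 dB(A).

92.2 dB(A)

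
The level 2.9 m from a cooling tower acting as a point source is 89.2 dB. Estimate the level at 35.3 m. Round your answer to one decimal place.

67.5 dB

Point-source attenuation: ΔL = 20·log₁₀(r₂/r₁) = 20·log₁₀(35.3/2.9) = 21.708 dB.
L₂ = 89.2 − 20·log₁₀(35.3/2.9) = 89.2 − 21.708 = 67.49 dB.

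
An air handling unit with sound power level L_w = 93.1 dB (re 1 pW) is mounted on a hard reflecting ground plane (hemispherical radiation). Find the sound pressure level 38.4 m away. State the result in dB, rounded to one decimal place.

The power spreads over a hemisphere of area 2π·r², so L_p = L_w − 10·log₁₀(2π·r²).
2π·r² = 9265 m², 10·log₁₀ of that is 39.668 dB.
L_p = 93.1 − 39.668 = 53.43 dB.

53.4 dB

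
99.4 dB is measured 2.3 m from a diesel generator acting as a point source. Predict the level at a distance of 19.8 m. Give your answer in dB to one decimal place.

80.7 dB

Point-source attenuation: ΔL = 20·log₁₀(r₂/r₁) = 20·log₁₀(19.8/2.3) = 18.699 dB.
L₂ = 99.4 − 20·log₁₀(19.8/2.3) = 99.4 − 18.699 = 80.70 dB.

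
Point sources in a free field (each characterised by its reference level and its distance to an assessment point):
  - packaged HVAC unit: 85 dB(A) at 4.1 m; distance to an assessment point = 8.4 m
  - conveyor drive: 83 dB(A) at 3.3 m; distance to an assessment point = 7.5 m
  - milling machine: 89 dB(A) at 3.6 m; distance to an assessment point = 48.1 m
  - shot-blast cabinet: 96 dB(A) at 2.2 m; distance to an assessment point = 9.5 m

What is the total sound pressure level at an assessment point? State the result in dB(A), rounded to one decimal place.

Propagate each source to the receiver with L = L_ref − 20·log₁₀(r/r_ref), then add intensities.
packaged HVAC unit: 85 − 20·log₁₀(8.4/4.1) = 85 − 6.23 = 78.77 dB(A).
conveyor drive: 83 − 20·log₁₀(7.5/3.3) = 83 − 7.13 = 75.87 dB(A).
milling machine: 89 − 20·log₁₀(48.1/3.6) = 89 − 22.52 = 66.48 dB(A).
shot-blast cabinet: 96 − 20·log₁₀(9.5/2.2) = 96 − 12.71 = 83.29 dB(A).
Σ 10^(L/10) = 3.319e+08 → L_total = 10·log₁₀(3.319e+08) = 85.21 dB(A).

85.2 dB(A)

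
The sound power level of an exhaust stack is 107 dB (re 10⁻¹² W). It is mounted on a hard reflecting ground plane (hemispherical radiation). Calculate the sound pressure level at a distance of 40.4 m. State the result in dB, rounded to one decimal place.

66.9 dB

The power spreads over a hemisphere of area 2π·r², so L_p = L_w − 10·log₁₀(2π·r²).
2π·r² = 1.026e+04 m², 10·log₁₀ of that is 40.109 dB.
L_p = 107 − 40.109 = 66.89 dB.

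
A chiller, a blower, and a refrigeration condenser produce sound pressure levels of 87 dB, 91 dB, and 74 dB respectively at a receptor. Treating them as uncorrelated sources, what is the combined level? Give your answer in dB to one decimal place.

For uncorrelated sources the intensities add, so convert each level to linear form, sum, and take 10·log₁₀ of the total.
Σ 10^(L/10) = 10^(87/10) + 10^(91/10) + 10^(74/10) = 1.785e+09.
L_total = 10·log₁₀(1.785e+09) = 92.52 dB.

92.5 dB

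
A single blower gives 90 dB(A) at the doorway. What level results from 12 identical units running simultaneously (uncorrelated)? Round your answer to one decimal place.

100.8 dB(A)

L_total = L₁ + 10·log₁₀ N for N identical incoherent sources.
L_total = 90 + 10·log₁₀(12) = 90 + 10.792 = 100.79 dB(A).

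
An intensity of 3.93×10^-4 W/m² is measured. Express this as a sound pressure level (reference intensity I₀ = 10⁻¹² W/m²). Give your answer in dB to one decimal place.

Dividing by I₀ shifts the exponent by 12: I/I₀ = 3.93×10^8.
L = 10·(0.5944 + 8) = 85.94 dB.

85.9 dB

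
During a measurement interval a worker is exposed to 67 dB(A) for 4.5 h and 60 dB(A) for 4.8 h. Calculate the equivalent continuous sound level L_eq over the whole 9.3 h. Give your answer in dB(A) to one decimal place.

64.7 dB(A)

L_eq = 10·log₁₀[(1/T)·Σ tᵢ·10^(Lᵢ/10)] with T = 9.3 h.
Σ tᵢ·10^(Lᵢ/10) = 4.5·10^(67/10) + 4.8·10^(60/10) = 2.735e+07.
L_eq = 10·log₁₀(2.735e+07/9.3) = 64.69 dB(A).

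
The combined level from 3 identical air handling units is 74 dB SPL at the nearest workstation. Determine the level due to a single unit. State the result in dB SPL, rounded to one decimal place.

69.2 dB SPL

3 equal contributions raise the level by 10·log₁₀ 3 = 4.771 dB, so each unit alone gives 74 − 4.771.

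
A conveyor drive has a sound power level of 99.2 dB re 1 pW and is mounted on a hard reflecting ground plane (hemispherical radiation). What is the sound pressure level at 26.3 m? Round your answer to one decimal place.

62.8 dB

L_p = L_w − 10·log₁₀(2π·r²) with r = 26.3 m.
2π·r² = 4346 m², 10·log₁₀ of that is 36.381 dB.
L_p = 99.2 − 36.381 = 62.82 dB.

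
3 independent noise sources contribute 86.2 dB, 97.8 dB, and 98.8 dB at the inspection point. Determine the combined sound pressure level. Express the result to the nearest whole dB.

101 dB

For uncorrelated sources the intensities add, so convert each level to linear form, sum, and take 10·log₁₀ of the total.
Σ 10^(L/10) = 10^(86.2/10) + 10^(97.8/10) + 10^(98.8/10) = 1.403e+10.
L_total = 10·log₁₀(1.403e+10) = 101.47 dB.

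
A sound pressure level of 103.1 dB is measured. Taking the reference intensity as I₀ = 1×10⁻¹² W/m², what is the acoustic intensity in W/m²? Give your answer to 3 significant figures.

0.0204 W/m²

I = I₀·10^(L/10) = 10⁻¹² × 10^(103.1/10) = 10^(-1.690).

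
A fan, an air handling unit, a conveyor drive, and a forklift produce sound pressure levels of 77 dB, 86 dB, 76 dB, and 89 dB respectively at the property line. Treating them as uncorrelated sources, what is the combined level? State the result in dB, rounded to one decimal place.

91.1 dB

For uncorrelated sources the intensities add, so convert each level to linear form, sum, and take 10·log₁₀ of the total.
Σ 10^(L/10) = 10^(77/10) + 10^(86/10) + 10^(76/10) + 10^(89/10) = 1.282e+09.
L_total = 10·log₁₀(1.282e+09) = 91.08 dB.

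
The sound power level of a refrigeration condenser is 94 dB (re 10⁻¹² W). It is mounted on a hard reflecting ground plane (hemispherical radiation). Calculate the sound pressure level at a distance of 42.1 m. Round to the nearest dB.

54 dB

Free-field hemispherical radiation: L_p = L_w − 10·log₁₀(2π·r²), r = 42.1 m.
2π·r² = 1.114e+04 m², 10·log₁₀ of that is 40.467 dB.
L_p = 94 − 40.467 = 53.53 dB.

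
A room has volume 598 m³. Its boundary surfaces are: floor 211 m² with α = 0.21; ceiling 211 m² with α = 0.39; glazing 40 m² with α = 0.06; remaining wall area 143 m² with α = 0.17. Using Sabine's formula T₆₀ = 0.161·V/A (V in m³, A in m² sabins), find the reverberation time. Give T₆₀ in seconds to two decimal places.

0.63 s

Summing Sᵢαᵢ: 211·0.21 + 211·0.39 + 40·0.06 + 143·0.17 = 153.31 m².
T₆₀ = 0.161·V/A = 0.161·598/153.31 = 0.628 s.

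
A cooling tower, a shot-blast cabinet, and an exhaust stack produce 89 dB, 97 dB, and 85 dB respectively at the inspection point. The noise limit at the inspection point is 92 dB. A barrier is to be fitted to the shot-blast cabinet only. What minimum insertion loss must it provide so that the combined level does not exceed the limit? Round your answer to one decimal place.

The untreated sources together contribute 10^(89/10) + 10^(85/10) = 1.111e+09, i.e. 90.46 dB.
The limit corresponds to 10^(92/10) = 1.585e+09; subtracting the fixed part leaves 4.743e+08 for the shot-blast cabinet, i.e. 86.76 dB.
So the shot-blast cabinet must be reduced from 97 to 86.76 dB: IL = 10.24 dB.

10.2 dB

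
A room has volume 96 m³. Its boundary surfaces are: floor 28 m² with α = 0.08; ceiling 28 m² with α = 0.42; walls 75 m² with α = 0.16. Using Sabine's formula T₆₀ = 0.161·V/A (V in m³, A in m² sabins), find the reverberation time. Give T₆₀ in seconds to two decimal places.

A = Σ Sᵢαᵢ = 28·0.08 + 28·0.42 + 75·0.16 = 26.00 m².
T₆₀ = 0.161 × 96 / 26.00 = 0.594 s.

0.59 s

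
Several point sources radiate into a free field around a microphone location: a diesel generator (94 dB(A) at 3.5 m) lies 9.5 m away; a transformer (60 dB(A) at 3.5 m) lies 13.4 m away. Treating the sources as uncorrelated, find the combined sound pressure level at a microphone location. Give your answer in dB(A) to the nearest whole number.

Apply inverse-square spreading to bring every level to the receiver, then sum 10^(L/10).
diesel generator: 94 − 20·log₁₀(9.5/3.5) = 94 − 8.67 = 85.33 dB(A).
transformer: 60 − 20·log₁₀(13.4/3.5) = 60 − 11.66 = 48.34 dB(A).
Σ 10^(L/10) = 3.410e+08 → L_total = 10·log₁₀(3.410e+08) = 85.33 dB(A).

85 dB(A)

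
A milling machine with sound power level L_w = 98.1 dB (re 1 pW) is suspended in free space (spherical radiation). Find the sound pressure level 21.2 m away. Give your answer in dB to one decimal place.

60.6 dB

Free-field spherical radiation: L_p = L_w − 10·log₁₀(4π·r²), r = 21.2 m.
4π·r² = 5648 m², 10·log₁₀ of that is 37.519 dB.
L_p = 98.1 − 37.519 = 60.58 dB.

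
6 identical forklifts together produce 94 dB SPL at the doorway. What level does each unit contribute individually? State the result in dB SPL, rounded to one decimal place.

86.2 dB SPL

Dividing the total intensity by 6 lowers the level by 10·log₁₀ 6 = 7.782 dB: L₁ = 94 − 7.782.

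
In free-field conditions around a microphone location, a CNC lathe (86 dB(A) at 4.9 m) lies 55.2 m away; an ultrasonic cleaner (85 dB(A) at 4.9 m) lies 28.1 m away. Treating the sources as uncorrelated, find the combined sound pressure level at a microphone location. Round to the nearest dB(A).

71 dB(A)

Apply inverse-square spreading to bring every level to the receiver, then sum 10^(L/10).
CNC lathe: 86 − 20·log₁₀(55.2/4.9) = 86 − 21.03 = 64.97 dB(A).
ultrasonic cleaner: 85 − 20·log₁₀(28.1/4.9) = 85 − 15.17 = 69.83 dB(A).
Σ 10^(L/10) = 1.275e+07 → L_total = 10·log₁₀(1.275e+07) = 71.06 dB(A).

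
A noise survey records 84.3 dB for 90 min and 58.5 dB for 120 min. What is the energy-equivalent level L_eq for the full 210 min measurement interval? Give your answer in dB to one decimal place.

The energy average is taken in the linear domain: L_eq = 10·log₁₀[(Σ tᵢ·10^(Lᵢ/10))/T], T = 210 min.
Σ tᵢ·10^(Lᵢ/10) = 90·10^(84.3/10) + 120·10^(58.5/10) = 2.431e+10.
L_eq = 10·log₁₀(2.431e+10/210) = 80.64 dB.

80.6 dB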